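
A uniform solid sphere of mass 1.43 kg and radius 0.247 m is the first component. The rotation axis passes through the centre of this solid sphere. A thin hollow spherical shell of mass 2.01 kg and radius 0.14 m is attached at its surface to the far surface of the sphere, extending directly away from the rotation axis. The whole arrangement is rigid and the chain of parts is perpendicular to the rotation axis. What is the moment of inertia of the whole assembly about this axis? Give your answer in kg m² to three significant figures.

Solid sphere: I_cm = (2/5)MR² = (2/5)(1.43)(0.247)² = 0.034897 kg m²; axis through the centre, so I = 0.034897 kg m².
Spherical shell: I_cm = (2/3)MR² = (2/3)(2.01)(0.14)² = 0.026264 kg m²; centre at d = 0.247 + 0.14 = 0.387 m, so I = I_cm + Md² gives I = 0.026264 + (2.01)(0.387)² = 0.3273 kg m².
Total I = 0.034897 + 0.3273 = 0.3622 kg m².

0.362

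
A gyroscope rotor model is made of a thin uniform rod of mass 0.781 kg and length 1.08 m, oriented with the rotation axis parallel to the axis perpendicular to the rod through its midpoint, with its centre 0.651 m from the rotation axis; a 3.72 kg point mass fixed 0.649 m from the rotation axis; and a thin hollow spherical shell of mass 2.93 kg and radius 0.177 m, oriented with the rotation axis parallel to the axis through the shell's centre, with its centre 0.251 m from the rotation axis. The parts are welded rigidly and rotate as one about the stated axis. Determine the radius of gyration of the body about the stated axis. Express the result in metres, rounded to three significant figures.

Thin rod: I_cm = (1/12)ML² = (1/12)(0.781)(1.08)² = 0.075913 kg m^2; centre at d = 0.651 m, so I = I_cm + Md² gives I = 0.075913 + (0.781)(0.651)² = 0.4069 kg m^2.
Point mass: I_cm = 0; centre at d = 0.649 m, so I = I_cm + Md² gives I = 0 + (3.72)(0.649)² = 1.5669 kg m^2.
Spherical shell: I_cm = (2/3)MR² = (2/3)(2.93)(0.177)² = 0.061196 kg m^2; centre at d = 0.251 m, so I = I_cm + Md² gives I = 0.061196 + (2.93)(0.251)² = 0.24579 kg m^2.
Total I = 2.2196 kg m^2; total mass M = 7.431 kg.
k = √(I/M) = √(2.2196/7.431) = 0.54652 m.

0.547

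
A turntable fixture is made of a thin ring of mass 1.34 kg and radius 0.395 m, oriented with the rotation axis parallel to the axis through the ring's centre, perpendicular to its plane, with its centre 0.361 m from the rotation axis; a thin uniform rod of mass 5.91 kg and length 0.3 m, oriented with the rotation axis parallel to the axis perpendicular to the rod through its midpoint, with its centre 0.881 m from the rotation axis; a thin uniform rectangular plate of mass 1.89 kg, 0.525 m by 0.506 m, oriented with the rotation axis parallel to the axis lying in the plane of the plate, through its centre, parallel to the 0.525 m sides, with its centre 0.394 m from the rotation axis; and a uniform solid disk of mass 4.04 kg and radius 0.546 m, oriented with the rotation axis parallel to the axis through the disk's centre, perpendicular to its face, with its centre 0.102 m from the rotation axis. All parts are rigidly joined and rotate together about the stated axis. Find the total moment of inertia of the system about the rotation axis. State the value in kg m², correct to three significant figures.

5.99

Thin ring: I_cm = MR² = (1.34)(0.395)² = 0.20907 kg m²; centre at d = 0.361 m, so I = I_cm + Md² gives I = 0.20907 + (1.34)(0.361)² = 0.3837 kg m².
Thin rod: I_cm = (1/12)ML² = (1/12)(5.91)(0.3)² = 0.044325 kg m²; centre at d = 0.881 m, so I = I_cm + Md² gives I = 0.044325 + (5.91)(0.881)² = 4.6314 kg m².
Rectangular plate: I_cm = (1/12)Mb² = (1/12)(1.89)(0.506)² = 0.040326 kg m²; centre at d = 0.394 m, so I = I_cm + Md² gives I = 0.040326 + (1.89)(0.394)² = 0.33372 kg m².
Solid disk: I_cm = (1/2)MR² = (1/2)(4.04)(0.546)² = 0.60219 kg m²; centre at d = 0.102 m, so I = I_cm + Md² gives I = 0.60219 + (4.04)(0.102)² = 0.64423 kg m².
Total I = 0.3837 + 4.6314 + 0.33372 + 0.64423 = 5.9931 kg m².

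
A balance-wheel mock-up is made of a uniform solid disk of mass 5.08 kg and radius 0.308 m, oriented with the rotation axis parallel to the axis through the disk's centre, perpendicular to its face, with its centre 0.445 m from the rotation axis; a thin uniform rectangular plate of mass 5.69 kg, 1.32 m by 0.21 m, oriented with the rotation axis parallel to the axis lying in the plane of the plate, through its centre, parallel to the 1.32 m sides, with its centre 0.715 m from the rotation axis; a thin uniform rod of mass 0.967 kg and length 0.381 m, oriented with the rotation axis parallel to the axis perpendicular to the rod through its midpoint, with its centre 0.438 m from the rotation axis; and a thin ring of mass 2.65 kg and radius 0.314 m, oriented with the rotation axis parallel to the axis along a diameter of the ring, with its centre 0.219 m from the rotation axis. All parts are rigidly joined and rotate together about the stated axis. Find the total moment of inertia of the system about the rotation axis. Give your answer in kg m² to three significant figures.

Solid disk: I_cm = (1/2)MR² = (1/2)(5.08)(0.308)² = 0.24095 kg m²; centre at d = 0.445 m, so I = I_cm + Md² gives I = 0.24095 + (5.08)(0.445)² = 1.2469 kg m².
Rectangular plate: I_cm = (1/12)Mb² = (1/12)(5.69)(0.21)² = 0.020911 kg m²; centre at d = 0.715 m, so I = I_cm + Md² gives I = 0.020911 + (5.69)(0.715)² = 2.9298 kg m².
Thin rod: I_cm = (1/12)ML² = (1/12)(0.967)(0.381)² = 0.011698 kg m²; centre at d = 0.438 m, so I = I_cm + Md² gives I = 0.011698 + (0.967)(0.438)² = 0.19721 kg m².
Thin ring: I_cm = (1/2)MR² = (1/2)(2.65)(0.314)² = 0.13064 kg m²; centre at d = 0.219 m, so I = I_cm + Md² gives I = 0.13064 + (2.65)(0.219)² = 0.25774 kg m².
Total I = 1.2469 + 2.9298 + 0.19721 + 0.25774 = 4.6316 kg m².

4.63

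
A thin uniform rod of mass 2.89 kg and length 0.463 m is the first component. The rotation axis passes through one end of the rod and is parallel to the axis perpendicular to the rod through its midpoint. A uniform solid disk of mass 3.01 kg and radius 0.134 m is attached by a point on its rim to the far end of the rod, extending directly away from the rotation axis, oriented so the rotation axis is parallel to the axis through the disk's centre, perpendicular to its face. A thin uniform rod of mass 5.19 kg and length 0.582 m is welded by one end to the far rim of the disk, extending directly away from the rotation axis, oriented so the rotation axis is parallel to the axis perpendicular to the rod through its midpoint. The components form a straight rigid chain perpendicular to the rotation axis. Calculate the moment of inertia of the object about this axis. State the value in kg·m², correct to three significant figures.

Thin rod: I_cm = (1/12)ML² = (1/12)(2.89)(0.463)² = 0.051627 kg·m²; centre at d = 0.2315 m, so I = I_cm + Md² gives I = 0.051627 + (2.89)(0.2315)² = 0.20651 kg·m².
Solid disk: I_cm = (1/2)MR² = (1/2)(3.01)(0.134)² = 0.027024 kg·m²; centre at d = 0.2315 + 0.2315 + 0.134 = 0.597 m, so I = I_cm + Md² gives I = 0.027024 + (3.01)(0.597)² = 1.0998 kg·m².
Thin rod: I_cm = (1/12)ML² = (1/12)(5.19)(0.582)² = 0.1465 kg·m²; centre at d = 0.2315 + 0.2315 + 0.134 + 0.134 + 0.291 = 1.022 m, so I = I_cm + Md² gives I = 0.1465 + (5.19)(1.022)² = 5.5674 kg·m².
Total I = 0.20651 + 1.0998 + 5.5674 = 6.8737 kg·m².

6.87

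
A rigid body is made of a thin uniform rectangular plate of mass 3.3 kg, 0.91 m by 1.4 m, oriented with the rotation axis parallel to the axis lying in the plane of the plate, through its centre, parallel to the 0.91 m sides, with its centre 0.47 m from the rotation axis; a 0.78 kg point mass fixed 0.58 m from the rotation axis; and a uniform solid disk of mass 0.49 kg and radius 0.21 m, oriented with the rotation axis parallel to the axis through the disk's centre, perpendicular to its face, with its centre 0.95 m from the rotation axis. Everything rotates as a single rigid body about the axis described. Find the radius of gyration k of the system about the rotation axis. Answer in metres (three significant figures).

0.659

Rectangular plate: I_cm = (1/12)Mb² = (1/12)(3.3)(1.4)² = 0.539 kg m^2; centre at d = 0.47 m, so I = I_cm + Md² gives I = 0.539 + (3.3)(0.47)² = 1.268 kg m^2.
Point mass: I_cm = 0; centre at d = 0.58 m, so I = I_cm + Md² gives I = 0 + (0.78)(0.58)² = 0.26239 kg m^2.
Solid disk: I_cm = (1/2)MR² = (1/2)(0.49)(0.21)² = 0.010804 kg m^2; centre at d = 0.95 m, so I = I_cm + Md² gives I = 0.010804 + (0.49)(0.95)² = 0.45303 kg m^2.
Total I = 1.9834 kg m^2; total mass M = 4.57 kg.
k = √(I/M) = √(1.9834/4.57) = 0.65879 m.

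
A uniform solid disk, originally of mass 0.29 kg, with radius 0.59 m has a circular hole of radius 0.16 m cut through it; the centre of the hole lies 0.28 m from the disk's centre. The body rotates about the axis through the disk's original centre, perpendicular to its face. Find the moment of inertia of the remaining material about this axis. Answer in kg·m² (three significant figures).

Unpierced body about its centre: I₀ = (1/2)MR² = (1/2)(0.29)(0.59)² = 0.050474 kg·m².
The removed disk has mass m = M·(r/R)² = (0.29)(0.16/0.59)² = 0.021327 kg (same uniform areal density).
Its moment of inertia about the rotation axis (parallel-axis theorem): I_hole = (1/2)mr² + md² = (1/2)(0.021327)(0.16)² + (0.021327)(0.28)² = 0.001945 kg·m².
Treating the hole as negative mass, I = I₀ − I_hole = 0.050474 − 0.001945 = 0.048529 kg·m².

0.0485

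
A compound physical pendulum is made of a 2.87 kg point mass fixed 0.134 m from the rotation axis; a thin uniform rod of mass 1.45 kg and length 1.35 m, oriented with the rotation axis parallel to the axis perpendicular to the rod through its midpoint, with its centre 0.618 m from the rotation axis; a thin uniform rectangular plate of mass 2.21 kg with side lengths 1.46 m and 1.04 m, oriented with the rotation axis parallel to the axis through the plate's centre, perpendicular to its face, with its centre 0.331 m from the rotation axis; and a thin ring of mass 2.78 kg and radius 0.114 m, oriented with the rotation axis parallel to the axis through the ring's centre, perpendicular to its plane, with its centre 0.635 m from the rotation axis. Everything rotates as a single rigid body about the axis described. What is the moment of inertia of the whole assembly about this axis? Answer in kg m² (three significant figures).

2.82

Point mass: I_cm = 0; centre at d = 0.134 m, so I = I_cm + Md² gives I = 0 + (2.87)(0.134)² = 0.051534 kg m².
Thin rod: I_cm = (1/12)ML² = (1/12)(1.45)(1.35)² = 0.22022 kg m²; centre at d = 0.618 m, so I = I_cm + Md² gives I = 0.22022 + (1.45)(0.618)² = 0.77401 kg m².
Rectangular plate: I_cm = (1/12)M(a²+b²) = (1/12)(2.21)[(1.46)² + (1.04)²] = 0.59176 kg m²; centre at d = 0.331 m, so I = I_cm + Md² gives I = 0.59176 + (2.21)(0.331)² = 0.83389 kg m².
Thin ring: I_cm = MR² = (2.78)(0.114)² = 0.036129 kg m²; centre at d = 0.635 m, so I = I_cm + Md² gives I = 0.036129 + (2.78)(0.635)² = 1.1571 kg m².
Total I = 0.051534 + 0.77401 + 0.83389 + 1.1571 = 2.8165 kg m².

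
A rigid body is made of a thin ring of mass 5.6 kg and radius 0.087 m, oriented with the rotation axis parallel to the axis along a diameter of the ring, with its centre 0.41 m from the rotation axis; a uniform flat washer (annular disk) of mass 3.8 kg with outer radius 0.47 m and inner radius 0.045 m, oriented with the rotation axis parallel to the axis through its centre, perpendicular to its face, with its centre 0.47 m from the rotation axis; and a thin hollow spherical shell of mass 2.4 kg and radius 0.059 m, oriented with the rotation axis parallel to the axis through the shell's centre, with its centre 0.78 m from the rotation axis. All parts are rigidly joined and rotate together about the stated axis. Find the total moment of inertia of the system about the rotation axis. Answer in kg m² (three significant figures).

3.69

Thin ring: I_cm = (1/2)MR² = (1/2)(5.6)(0.087)² = 0.021193 kg m²; centre at d = 0.41 m, so I = I_cm + Md² gives I = 0.021193 + (5.6)(0.41)² = 0.96255 kg m².
Annular disk: I_cm = (1/2)M(R²+r²) = (1/2)(3.8)[(0.47)² + (0.045)²] = 0.42356 kg m²; centre at d = 0.47 m, so I = I_cm + Md² gives I = 0.42356 + (3.8)(0.47)² = 1.263 kg m².
Spherical shell: I_cm = (2/3)MR² = (2/3)(2.4)(0.059)² = 0.0055696 kg m²; centre at d = 0.78 m, so I = I_cm + Md² gives I = 0.0055696 + (2.4)(0.78)² = 1.4657 kg m².
Total I = 0.96255 + 1.263 + 1.4657 = 3.6913 kg m².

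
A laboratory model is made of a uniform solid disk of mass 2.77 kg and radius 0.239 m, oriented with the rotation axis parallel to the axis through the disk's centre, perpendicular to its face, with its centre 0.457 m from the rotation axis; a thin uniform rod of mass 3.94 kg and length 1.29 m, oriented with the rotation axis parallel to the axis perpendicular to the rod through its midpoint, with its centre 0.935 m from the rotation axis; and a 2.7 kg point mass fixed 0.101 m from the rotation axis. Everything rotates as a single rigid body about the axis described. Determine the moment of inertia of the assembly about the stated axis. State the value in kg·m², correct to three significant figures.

4.68

Solid disk: I_cm = (1/2)MR² = (1/2)(2.77)(0.239)² = 0.079113 kg·m²; centre at d = 0.457 m, so the parallel axis theorem gives I = 0.079113 + (2.77)(0.457)² = 0.65762 kg·m².
Thin rod: I_cm = (1/12)ML² = (1/12)(3.94)(1.29)² = 0.54638 kg·m²; centre at d = 0.935 m, so the parallel axis theorem gives I = 0.54638 + (3.94)(0.935)² = 3.9908 kg·m².
Point mass: I_cm = 0; centre at d = 0.101 m, so the parallel axis theorem gives I = 0 + (2.7)(0.101)² = 0.027543 kg·m².
Total I = 0.65762 + 3.9908 + 0.027543 = 4.676 kg·m².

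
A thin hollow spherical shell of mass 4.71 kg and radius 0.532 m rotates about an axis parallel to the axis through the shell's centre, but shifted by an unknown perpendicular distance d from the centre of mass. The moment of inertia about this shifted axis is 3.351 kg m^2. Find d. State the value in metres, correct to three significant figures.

About the centre-of-mass axis, I_cm = (2/3)MR² = (2/3)(4.71)(0.532)² = 0.8887 kg m^2.
Parallel axis theorem: I = I_cm + Md², so Md² = 3.351 − 0.8887 = 2.4623 kg m^2.
d = √(2.4623 / 4.71) = 0.72304 m.

0.723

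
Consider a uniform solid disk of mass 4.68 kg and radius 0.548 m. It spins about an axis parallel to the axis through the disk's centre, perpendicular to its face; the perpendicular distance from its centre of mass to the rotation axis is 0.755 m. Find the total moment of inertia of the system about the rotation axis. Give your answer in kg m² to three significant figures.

3.37

I_cm = (1/2)MR² = (1/2)(4.68)(0.548)² = 0.70271 kg m²; centre at d = 0.755 m, so the parallel axis theorem gives I = 0.70271 + (4.68)(0.755)² = 3.3704 kg m².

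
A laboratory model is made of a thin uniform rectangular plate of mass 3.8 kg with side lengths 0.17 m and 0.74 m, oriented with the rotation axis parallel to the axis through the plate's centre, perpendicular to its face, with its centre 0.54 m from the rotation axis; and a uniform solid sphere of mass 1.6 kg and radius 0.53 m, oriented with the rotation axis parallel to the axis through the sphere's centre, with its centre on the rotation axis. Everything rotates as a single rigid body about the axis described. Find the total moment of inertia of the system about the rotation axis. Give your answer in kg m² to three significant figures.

1.47

Rectangular plate: I_cm = (1/12)M(a²+b²) = (1/12)(3.8)[(0.17)² + (0.74)²] = 0.18256 kg m²; centre at d = 0.54 m, so I = I_cm + Md² gives I = 0.18256 + (3.8)(0.54)² = 1.2906 kg m².
Solid sphere: I_cm = (2/5)MR² = (2/5)(1.6)(0.53)² = 0.17978 kg m²; axis through the centre, so I = 0.17978 kg m².
Total I = 1.2906 + 0.17978 = 1.4704 kg m².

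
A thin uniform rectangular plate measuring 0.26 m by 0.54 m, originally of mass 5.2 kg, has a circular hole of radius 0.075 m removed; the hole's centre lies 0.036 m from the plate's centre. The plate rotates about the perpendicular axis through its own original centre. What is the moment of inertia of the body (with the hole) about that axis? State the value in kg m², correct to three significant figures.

Unpierced body about its centre: I₀ = (1/12)M(a²+b²) = (1/12)(5.2)[(0.26)² + (0.54)²] = 0.15565 kg m².
The removed disk has mass m = M·πr²/(ab) = (5.2)·π(0.075)²/(0.26·0.54) = 0.6545 kg (same uniform areal density).
Its moment of inertia about the rotation axis (parallel-axis theorem): I_hole = (1/2)mr² + md² = (1/2)(0.6545)(0.075)² + (0.6545)(0.036)² = 0.002689 kg m².
Treating the hole as negative mass, I = I₀ − I_hole = 0.15565 − 0.002689 = 0.15296 kg m².

0.153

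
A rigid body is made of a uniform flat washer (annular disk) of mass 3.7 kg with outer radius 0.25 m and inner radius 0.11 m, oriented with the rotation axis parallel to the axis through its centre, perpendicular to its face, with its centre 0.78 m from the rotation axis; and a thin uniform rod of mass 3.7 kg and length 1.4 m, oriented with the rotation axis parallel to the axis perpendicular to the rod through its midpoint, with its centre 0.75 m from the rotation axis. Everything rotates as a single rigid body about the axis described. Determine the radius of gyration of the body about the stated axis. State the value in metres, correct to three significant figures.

0.828

Annular disk: I_cm = (1/2)M(R²+r²) = (1/2)(3.7)[(0.25)² + (0.11)²] = 0.13801 kg·m²; centre at d = 0.78 m, so the parallel axis theorem gives I = 0.13801 + (3.7)(0.78)² = 2.3891 kg·m².
Thin rod: I_cm = (1/12)ML² = (1/12)(3.7)(1.4)² = 0.60433 kg·m²; centre at d = 0.75 m, so the parallel axis theorem gives I = 0.60433 + (3.7)(0.75)² = 2.6856 kg·m².
Total I = 5.0747 kg·m²; total mass M = 7.4 kg.
k = √(I/M) = √(5.0747/7.4) = 0.82811 m.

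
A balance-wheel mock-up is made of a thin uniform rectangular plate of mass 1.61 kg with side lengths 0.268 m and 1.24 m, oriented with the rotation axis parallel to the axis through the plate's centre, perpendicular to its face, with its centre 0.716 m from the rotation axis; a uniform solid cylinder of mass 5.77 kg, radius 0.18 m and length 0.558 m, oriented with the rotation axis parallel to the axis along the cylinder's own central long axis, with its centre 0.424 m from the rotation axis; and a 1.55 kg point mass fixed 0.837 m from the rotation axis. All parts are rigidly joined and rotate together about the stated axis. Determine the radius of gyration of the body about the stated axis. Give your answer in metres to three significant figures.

Rectangular plate: I_cm = (1/12)M(a²+b²) = (1/12)(1.61)[(0.268)² + (1.24)²] = 0.21593 kg m^2; centre at d = 0.716 m, so I = I_cm + Md² gives I = 0.21593 + (1.61)(0.716)² = 1.0413 kg m^2.
Solid cylinder: I_cm = (1/2)MR² = (1/2)(5.77)(0.18)² = 0.093474 kg m^2; centre at d = 0.424 m, so I = I_cm + Md² gives I = 0.093474 + (5.77)(0.424)² = 1.1308 kg m^2.
Point mass: I_cm = 0; centre at d = 0.837 m, so I = I_cm + Md² gives I = 0 + (1.55)(0.837)² = 1.0859 kg m^2.
Total I = 3.258 kg m^2; total mass M = 8.93 kg.
k = √(I/M) = √(3.258/8.93) = 0.60402 m.

0.604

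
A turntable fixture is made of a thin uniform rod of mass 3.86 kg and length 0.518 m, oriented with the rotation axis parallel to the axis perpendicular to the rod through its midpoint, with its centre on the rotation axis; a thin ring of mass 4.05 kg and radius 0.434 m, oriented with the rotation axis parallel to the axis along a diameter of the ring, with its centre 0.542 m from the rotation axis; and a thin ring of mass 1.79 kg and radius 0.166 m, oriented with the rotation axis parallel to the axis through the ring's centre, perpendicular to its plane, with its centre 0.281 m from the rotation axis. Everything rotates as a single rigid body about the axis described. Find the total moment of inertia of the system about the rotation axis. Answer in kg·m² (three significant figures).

Thin rod: I_cm = (1/12)ML² = (1/12)(3.86)(0.518)² = 0.086311 kg·m²; axis through the centre, so I = 0.086311 kg·m².
Thin ring: I_cm = (1/2)MR² = (1/2)(4.05)(0.434)² = 0.38142 kg·m²; centre at d = 0.542 m, so the parallel axis theorem gives I = 0.38142 + (4.05)(0.542)² = 1.5712 kg·m².
Thin ring: I_cm = MR² = (1.79)(0.166)² = 0.049325 kg·m²; centre at d = 0.281 m, so the parallel axis theorem gives I = 0.049325 + (1.79)(0.281)² = 0.19067 kg·m².
Total I = 0.086311 + 1.5712 + 0.19067 = 1.8481 kg·m².

1.85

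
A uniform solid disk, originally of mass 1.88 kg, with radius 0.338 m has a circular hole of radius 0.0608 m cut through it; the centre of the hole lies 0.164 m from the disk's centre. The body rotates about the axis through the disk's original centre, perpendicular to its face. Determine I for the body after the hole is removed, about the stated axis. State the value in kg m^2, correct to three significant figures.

0.106

Unpierced body about its centre: I₀ = (1/2)MR² = (1/2)(1.88)(0.338)² = 0.10739 kg m^2.
The removed disk has mass m = M·(r/R)² = (1.88)(0.0608/0.338)² = 0.060832 kg (same uniform areal density).
Its moment of inertia about the rotation axis (parallel-axis theorem): I_hole = (1/2)mr² + md² = (1/2)(0.060832)(0.0608)² + (0.060832)(0.164)² = 0.0017486 kg m^2.
Treating the hole as negative mass, I = I₀ − I_hole = 0.10739 − 0.0017486 = 0.10564 kg m^2.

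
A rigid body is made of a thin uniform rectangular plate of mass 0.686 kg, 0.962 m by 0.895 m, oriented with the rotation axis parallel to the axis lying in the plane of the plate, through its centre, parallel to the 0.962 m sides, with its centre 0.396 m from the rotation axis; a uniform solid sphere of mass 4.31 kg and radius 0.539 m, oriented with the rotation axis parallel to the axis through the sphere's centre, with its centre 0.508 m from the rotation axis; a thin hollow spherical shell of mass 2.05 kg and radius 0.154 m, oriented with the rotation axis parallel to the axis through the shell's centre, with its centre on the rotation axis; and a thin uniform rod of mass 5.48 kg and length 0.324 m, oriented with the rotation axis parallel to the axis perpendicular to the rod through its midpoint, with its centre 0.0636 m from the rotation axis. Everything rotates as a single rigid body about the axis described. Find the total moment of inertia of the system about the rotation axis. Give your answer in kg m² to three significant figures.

1.87

Rectangular plate: I_cm = (1/12)Mb² = (1/12)(0.686)(0.895)² = 0.045792 kg m²; centre at d = 0.396 m, so I = I_cm + Md² gives I = 0.045792 + (0.686)(0.396)² = 0.15337 kg m².
Solid sphere: I_cm = (2/5)MR² = (2/5)(4.31)(0.539)² = 0.50086 kg m²; centre at d = 0.508 m, so I = I_cm + Md² gives I = 0.50086 + (4.31)(0.508)² = 1.6131 kg m².
Spherical shell: I_cm = (2/3)MR² = (2/3)(2.05)(0.154)² = 0.032412 kg m²; axis through the centre, so I = 0.032412 kg m².
Thin rod: I_cm = (1/12)ML² = (1/12)(5.48)(0.324)² = 0.047939 kg m²; centre at d = 0.0636 m, so I = I_cm + Md² gives I = 0.047939 + (5.48)(0.0636)² = 0.070105 kg m².
Total I = 0.15337 + 1.6131 + 0.032412 + 0.070105 = 1.869 kg m².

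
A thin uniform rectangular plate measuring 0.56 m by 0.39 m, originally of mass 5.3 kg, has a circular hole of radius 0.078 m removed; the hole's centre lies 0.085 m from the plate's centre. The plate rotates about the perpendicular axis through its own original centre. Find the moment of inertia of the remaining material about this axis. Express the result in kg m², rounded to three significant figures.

Unpierced body about its centre: I₀ = (1/12)M(a²+b²) = (1/12)(5.3)[(0.56)² + (0.39)²] = 0.20568 kg m².
The removed disk has mass m = M·πr²/(ab) = (5.3)·π(0.078)²/(0.56·0.39) = 0.46383 kg (same uniform areal density).
Its moment of inertia about the rotation axis (parallel-axis theorem): I_hole = (1/2)mr² + md² = (1/2)(0.46383)(0.078)² + (0.46383)(0.085)² = 0.0047622 kg m².
Treating the hole as negative mass, I = I₀ − I_hole = 0.20568 − 0.0047622 = 0.20092 kg m².

0.201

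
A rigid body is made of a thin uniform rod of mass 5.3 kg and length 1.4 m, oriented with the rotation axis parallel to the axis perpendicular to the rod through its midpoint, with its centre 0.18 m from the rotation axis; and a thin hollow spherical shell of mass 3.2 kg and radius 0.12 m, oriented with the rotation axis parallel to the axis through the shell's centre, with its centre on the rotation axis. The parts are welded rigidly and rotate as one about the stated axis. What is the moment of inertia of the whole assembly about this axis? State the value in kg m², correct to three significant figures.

Thin rod: I_cm = (1/12)ML² = (1/12)(5.3)(1.4)² = 0.86567 kg m²; centre at d = 0.18 m, so I = I_cm + Md² gives I = 0.86567 + (5.3)(0.18)² = 1.0374 kg m².
Spherical shell: I_cm = (2/3)MR² = (2/3)(3.2)(0.12)² = 0.03072 kg m²; axis through the centre, so I = 0.03072 kg m².
Total I = 1.0374 + 0.03072 = 1.0681 kg m².

1.07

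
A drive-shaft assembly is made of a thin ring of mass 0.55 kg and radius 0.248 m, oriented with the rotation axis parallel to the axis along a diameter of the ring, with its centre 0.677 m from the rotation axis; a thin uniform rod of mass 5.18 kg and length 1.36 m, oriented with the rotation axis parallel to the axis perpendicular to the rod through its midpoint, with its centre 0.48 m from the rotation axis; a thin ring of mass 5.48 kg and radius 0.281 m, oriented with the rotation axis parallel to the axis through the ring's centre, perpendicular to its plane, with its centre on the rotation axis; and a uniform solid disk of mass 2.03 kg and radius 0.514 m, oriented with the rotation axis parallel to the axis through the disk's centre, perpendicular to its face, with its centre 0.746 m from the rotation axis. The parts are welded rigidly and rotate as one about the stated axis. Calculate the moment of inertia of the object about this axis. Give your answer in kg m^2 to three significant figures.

4.09

Thin ring: I_cm = (1/2)MR² = (1/2)(0.55)(0.248)² = 0.016914 kg m^2; centre at d = 0.677 m, so I = I_cm + Md² gives I = 0.016914 + (0.55)(0.677)² = 0.26899 kg m^2.
Thin rod: I_cm = (1/12)ML² = (1/12)(5.18)(1.36)² = 0.79841 kg m^2; centre at d = 0.48 m, so I = I_cm + Md² gives I = 0.79841 + (5.18)(0.48)² = 1.9919 kg m^2.
Thin ring: I_cm = MR² = (5.48)(0.281)² = 0.43271 kg m^2; axis through the centre, so I = 0.43271 kg m^2.
Solid disk: I_cm = (1/2)MR² = (1/2)(2.03)(0.514)² = 0.26816 kg m^2; centre at d = 0.746 m, so I = I_cm + Md² gives I = 0.26816 + (2.03)(0.746)² = 1.3979 kg m^2.
Total I = 0.26899 + 1.9919 + 0.43271 + 1.3979 = 4.0915 kg m^2.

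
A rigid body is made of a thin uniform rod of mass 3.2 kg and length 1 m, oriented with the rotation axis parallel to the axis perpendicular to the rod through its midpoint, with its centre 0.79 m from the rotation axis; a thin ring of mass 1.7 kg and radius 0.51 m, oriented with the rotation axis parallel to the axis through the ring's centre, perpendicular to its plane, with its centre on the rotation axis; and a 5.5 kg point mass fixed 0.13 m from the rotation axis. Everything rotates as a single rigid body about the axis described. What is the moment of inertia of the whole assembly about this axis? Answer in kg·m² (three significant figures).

2.80

Thin rod: I_cm = (1/12)ML² = (1/12)(3.2)(1)² = 0.26667 kg·m²; centre at d = 0.79 m, so the parallel axis theorem gives I = 0.26667 + (3.2)(0.79)² = 2.2638 kg·m².
Thin ring: I_cm = MR² = (1.7)(0.51)² = 0.44217 kg·m²; axis through the centre, so I = 0.44217 kg·m².
Point mass: I_cm = 0; centre at d = 0.13 m, so the parallel axis theorem gives I = 0 + (5.5)(0.13)² = 0.09295 kg·m².
Total I = 2.2638 + 0.44217 + 0.09295 = 2.7989 kg·m².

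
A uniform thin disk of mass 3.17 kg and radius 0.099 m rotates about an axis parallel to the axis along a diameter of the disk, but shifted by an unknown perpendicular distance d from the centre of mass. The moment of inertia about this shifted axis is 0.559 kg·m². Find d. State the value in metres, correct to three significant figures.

0.417

About the centre-of-mass axis, I_cm = (1/4)MR² = (1/4)(3.17)(0.099)² = 0.0077673 kg·m².
Parallel axis theorem: I = I_cm + Md², so Md² = 0.559 − 0.0077673 = 0.55123 kg·m².
d = √(0.55123 / 3.17) = 0.417 m.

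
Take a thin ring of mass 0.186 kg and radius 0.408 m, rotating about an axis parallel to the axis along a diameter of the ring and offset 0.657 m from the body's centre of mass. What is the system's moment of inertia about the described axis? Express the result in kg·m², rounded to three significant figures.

I_cm = (1/2)MR² = (1/2)(0.186)(0.408)² = 0.015481 kg·m²; centre at d = 0.657 m, so I = I_cm + Md² gives I = 0.015481 + (0.186)(0.657)² = 0.095768 kg·m².

0.0958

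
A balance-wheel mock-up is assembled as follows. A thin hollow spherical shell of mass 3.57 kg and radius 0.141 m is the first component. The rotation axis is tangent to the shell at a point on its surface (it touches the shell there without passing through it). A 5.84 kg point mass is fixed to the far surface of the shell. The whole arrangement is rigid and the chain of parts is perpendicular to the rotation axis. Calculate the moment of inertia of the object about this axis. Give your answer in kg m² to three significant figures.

Spherical shell: I_cm = (2/3)MR² = (2/3)(3.57)(0.141)² = 0.047317 kg m²; centre at d = 0.141 m, so the parallel axis theorem gives I = 0.047317 + (3.57)(0.141)² = 0.11829 kg m².
Point mass: I_cm = 0; centre at d = 0.141 + 0.141 = 0.282 m, so the parallel axis theorem gives I = 0 + (5.84)(0.282)² = 0.46442 kg m².
Total I = 0.11829 + 0.46442 = 0.58271 kg m².

0.583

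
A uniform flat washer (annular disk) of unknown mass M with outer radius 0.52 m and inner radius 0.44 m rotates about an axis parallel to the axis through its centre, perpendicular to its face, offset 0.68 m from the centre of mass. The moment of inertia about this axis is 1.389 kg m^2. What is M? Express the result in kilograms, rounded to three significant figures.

2.00

I = I_cm + Md² = (1/2)M(R²+r²) + Md² = M·[0.5·[(0.52)² + (0.44)²] + (0.68)²] = M·0.6944.
So M = 1.389 / 0.6944 = 2.0003 kg.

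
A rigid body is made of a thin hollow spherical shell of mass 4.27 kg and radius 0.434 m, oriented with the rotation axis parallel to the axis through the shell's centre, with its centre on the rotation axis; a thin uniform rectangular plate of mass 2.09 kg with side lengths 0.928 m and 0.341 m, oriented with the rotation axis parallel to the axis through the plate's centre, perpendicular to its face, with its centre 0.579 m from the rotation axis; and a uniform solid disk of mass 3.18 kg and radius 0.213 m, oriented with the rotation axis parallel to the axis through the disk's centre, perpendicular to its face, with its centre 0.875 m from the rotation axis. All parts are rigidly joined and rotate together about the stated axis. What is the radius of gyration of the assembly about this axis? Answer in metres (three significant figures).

Spherical shell: I_cm = (2/3)MR² = (2/3)(4.27)(0.434)² = 0.53619 kg m²; axis through the centre, so I = 0.53619 kg m².
Rectangular plate: I_cm = (1/12)M(a²+b²) = (1/12)(2.09)[(0.928)² + (0.341)²] = 0.17024 kg m²; centre at d = 0.579 m, so I = I_cm + Md² gives I = 0.17024 + (2.09)(0.579)² = 0.8709 kg m².
Solid disk: I_cm = (1/2)MR² = (1/2)(3.18)(0.213)² = 0.072137 kg m²; centre at d = 0.875 m, so I = I_cm + Md² gives I = 0.072137 + (3.18)(0.875)² = 2.5068 kg m².
Total I = 3.9139 kg m²; total mass M = 9.54 kg.
k = √(I/M) = √(3.9139/9.54) = 0.64052 m.

0.641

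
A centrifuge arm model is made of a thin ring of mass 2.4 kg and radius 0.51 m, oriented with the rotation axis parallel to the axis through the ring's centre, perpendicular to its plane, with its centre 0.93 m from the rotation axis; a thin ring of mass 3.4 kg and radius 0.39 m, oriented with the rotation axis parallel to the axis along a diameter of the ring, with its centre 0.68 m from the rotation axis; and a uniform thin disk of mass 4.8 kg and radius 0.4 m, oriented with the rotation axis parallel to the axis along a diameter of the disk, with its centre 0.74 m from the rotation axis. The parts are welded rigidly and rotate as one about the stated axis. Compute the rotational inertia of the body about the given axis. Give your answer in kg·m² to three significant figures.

Thin ring: I_cm = MR² = (2.4)(0.51)² = 0.62424 kg·m²; centre at d = 0.93 m, so I = I_cm + Md² gives I = 0.62424 + (2.4)(0.93)² = 2.7 kg·m².
Thin ring: I_cm = (1/2)MR² = (1/2)(3.4)(0.39)² = 0.25857 kg·m²; centre at d = 0.68 m, so I = I_cm + Md² gives I = 0.25857 + (3.4)(0.68)² = 1.8307 kg·m².
Thin disk: I_cm = (1/4)MR² = (1/4)(4.8)(0.4)² = 0.192 kg·m²; centre at d = 0.74 m, so I = I_cm + Md² gives I = 0.192 + (4.8)(0.74)² = 2.8205 kg·m².
Total I = 2.7 + 1.8307 + 2.8205 = 7.3512 kg·m².

7.35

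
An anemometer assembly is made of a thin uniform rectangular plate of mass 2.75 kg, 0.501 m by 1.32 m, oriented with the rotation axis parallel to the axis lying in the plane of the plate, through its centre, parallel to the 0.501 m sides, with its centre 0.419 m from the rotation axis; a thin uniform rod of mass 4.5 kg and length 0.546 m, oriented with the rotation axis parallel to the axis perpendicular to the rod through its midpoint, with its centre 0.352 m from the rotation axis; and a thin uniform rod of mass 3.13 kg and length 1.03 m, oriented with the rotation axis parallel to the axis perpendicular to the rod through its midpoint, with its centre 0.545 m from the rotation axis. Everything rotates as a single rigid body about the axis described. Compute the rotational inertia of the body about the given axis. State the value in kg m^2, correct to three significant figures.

Rectangular plate: I_cm = (1/12)Mb² = (1/12)(2.75)(1.32)² = 0.3993 kg m^2; centre at d = 0.419 m, so the parallel axis theorem gives I = 0.3993 + (2.75)(0.419)² = 0.88209 kg m^2.
Thin rod: I_cm = (1/12)ML² = (1/12)(4.5)(0.546)² = 0.11179 kg m^2; centre at d = 0.352 m, so the parallel axis theorem gives I = 0.11179 + (4.5)(0.352)² = 0.66936 kg m^2.
Thin rod: I_cm = (1/12)ML² = (1/12)(3.13)(1.03)² = 0.27672 kg m^2; centre at d = 0.545 m, so the parallel axis theorem gives I = 0.27672 + (3.13)(0.545)² = 1.2064 kg m^2.
Total I = 0.88209 + 0.66936 + 1.2064 = 2.7579 kg m^2.

2.76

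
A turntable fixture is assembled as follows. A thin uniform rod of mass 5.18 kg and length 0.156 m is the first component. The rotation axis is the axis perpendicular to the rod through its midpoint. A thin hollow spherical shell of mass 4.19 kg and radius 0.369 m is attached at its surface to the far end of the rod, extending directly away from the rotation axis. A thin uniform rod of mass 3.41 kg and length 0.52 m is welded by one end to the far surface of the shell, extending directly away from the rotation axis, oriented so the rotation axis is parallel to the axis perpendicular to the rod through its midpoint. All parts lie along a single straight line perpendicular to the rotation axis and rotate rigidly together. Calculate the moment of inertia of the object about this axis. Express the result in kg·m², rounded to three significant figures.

Thin rod: I_cm = (1/12)ML² = (1/12)(5.18)(0.156)² = 0.010505 kg·m²; axis through the centre, so I = 0.010505 kg·m².
Spherical shell: I_cm = (2/3)MR² = (2/3)(4.19)(0.369)² = 0.38034 kg·m²; centre at d = 0.078 + 0.369 = 0.447 m, so the parallel axis theorem gives I = 0.38034 + (4.19)(0.447)² = 1.2175 kg·m².
Thin rod: I_cm = (1/12)ML² = (1/12)(3.41)(0.52)² = 0.076839 kg·m²; centre at d = 0.078 + 0.369 + 0.369 + 0.26 = 1.076 m, so the parallel axis theorem gives I = 0.076839 + (3.41)(1.076)² = 4.0249 kg·m².
Total I = 0.010505 + 1.2175 + 4.0249 = 5.2529 kg·m².

5.25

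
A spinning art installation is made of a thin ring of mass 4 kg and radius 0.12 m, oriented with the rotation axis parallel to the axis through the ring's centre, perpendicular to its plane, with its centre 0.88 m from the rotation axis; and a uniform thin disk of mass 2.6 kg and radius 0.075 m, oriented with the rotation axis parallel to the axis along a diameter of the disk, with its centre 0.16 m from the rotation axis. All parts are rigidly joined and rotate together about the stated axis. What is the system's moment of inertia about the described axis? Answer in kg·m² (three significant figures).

3.23

Thin ring: I_cm = MR² = (4)(0.12)² = 0.0576 kg·m²; centre at d = 0.88 m, so I = I_cm + Md² gives I = 0.0576 + (4)(0.88)² = 3.1552 kg·m².
Thin disk: I_cm = (1/4)MR² = (1/4)(2.6)(0.075)² = 0.0036562 kg·m²; centre at d = 0.16 m, so I = I_cm + Md² gives I = 0.0036562 + (2.6)(0.16)² = 0.070216 kg·m².
Total I = 3.1552 + 0.070216 = 3.2254 kg·m².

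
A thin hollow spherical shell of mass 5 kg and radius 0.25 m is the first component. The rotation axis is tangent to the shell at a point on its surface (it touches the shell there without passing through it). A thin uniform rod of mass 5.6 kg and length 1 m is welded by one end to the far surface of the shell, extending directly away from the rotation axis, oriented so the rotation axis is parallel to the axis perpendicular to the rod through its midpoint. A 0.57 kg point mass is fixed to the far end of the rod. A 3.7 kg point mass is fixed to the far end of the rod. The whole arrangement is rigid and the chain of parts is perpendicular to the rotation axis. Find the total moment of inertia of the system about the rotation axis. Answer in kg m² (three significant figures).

Spherical shell: I_cm = (2/3)MR² = (2/3)(5)(0.25)² = 0.20833 kg m²; centre at d = 0.25 m, so the parallel axis theorem gives I = 0.20833 + (5)(0.25)² = 0.52083 kg m².
Thin rod: I_cm = (1/12)ML² = (1/12)(5.6)(1)² = 0.46667 kg m²; centre at d = 0.25 + 0.25 + 0.5 = 1 m, so the parallel axis theorem gives I = 0.46667 + (5.6)(1)² = 6.0667 kg m².
Point mass: I_cm = 0; centre at d = 0.25 + 0.25 + 0.5 + 0.5 = 1.5 m, so the parallel axis theorem gives I = 0 + (0.57)(1.5)² = 1.2825 kg m².
Point mass: I_cm = 0; centre at d = 0.25 + 0.25 + 0.5 + 0.5 = 1.5 m, so the parallel axis theorem gives I = 0 + (3.7)(1.5)² = 8.325 kg m².
Total I = 0.52083 + 6.0667 + 1.2825 + 8.325 = 16.195 kg m².

16.2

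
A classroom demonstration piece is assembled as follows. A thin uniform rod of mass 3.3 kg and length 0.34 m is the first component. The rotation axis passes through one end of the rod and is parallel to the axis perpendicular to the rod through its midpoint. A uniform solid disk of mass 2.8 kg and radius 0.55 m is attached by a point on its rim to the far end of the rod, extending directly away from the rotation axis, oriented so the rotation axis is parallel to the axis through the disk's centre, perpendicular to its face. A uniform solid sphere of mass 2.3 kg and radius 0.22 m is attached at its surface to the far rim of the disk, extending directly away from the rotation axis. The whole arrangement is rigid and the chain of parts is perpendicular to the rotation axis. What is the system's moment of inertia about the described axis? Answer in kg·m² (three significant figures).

Thin rod: I_cm = (1/12)ML² = (1/12)(3.3)(0.34)² = 0.03179 kg·m²; centre at d = 0.17 m, so I = I_cm + Md² gives I = 0.03179 + (3.3)(0.17)² = 0.12716 kg·m².
Solid disk: I_cm = (1/2)MR² = (1/2)(2.8)(0.55)² = 0.4235 kg·m²; centre at d = 0.17 + 0.17 + 0.55 = 0.89 m, so I = I_cm + Md² gives I = 0.4235 + (2.8)(0.89)² = 2.6414 kg·m².
Solid sphere: I_cm = (2/5)MR² = (2/5)(2.3)(0.22)² = 0.044528 kg·m²; centre at d = 0.17 + 0.17 + 0.55 + 0.55 + 0.22 = 1.66 m, so I = I_cm + Md² gives I = 0.044528 + (2.3)(1.66)² = 6.3824 kg·m².
Total I = 0.12716 + 2.6414 + 6.3824 = 9.1509 kg·m².

9.15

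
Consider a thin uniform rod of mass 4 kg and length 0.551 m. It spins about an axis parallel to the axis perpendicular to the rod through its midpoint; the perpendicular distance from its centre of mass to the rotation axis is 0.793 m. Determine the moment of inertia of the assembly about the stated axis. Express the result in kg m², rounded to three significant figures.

2.62

I_cm = (1/12)ML² = (1/12)(4)(0.551)² = 0.1012 kg m²; centre at d = 0.793 m, so I = I_cm + Md² gives I = 0.1012 + (4)(0.793)² = 2.6166 kg m².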